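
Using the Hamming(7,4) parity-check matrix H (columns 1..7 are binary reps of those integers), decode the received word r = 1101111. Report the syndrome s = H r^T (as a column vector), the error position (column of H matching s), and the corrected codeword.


s = (0, 1, 1)^T, error position = 3, corrected codeword c = 1111111

Compute s = H r^T mod 2 one row at a time:
  s_1 = 1 + 1 + 1 + 1 = 4 ≡ 0 (mod 2).
  s_2 = 1 + 0 + 1 + 1 = 3 ≡ 1 (mod 2).
  s_3 = 1 + 0 + 1 + 1 = 3 ≡ 1 (mod 2).
s = (0, 1, 1)^T — this equals column 3 of H (binary 011), so error is at position 3.
Correct: flip bit 3 of r = 1101111 to get c = 1111111.


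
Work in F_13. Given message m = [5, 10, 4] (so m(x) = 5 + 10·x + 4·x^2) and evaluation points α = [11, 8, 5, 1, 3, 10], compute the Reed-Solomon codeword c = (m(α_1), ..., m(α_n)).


c = [1, 3, 12, 6, 6, 11]

Message polynomial: m(x) = 5 + 10·x + 4·x^2 (mod 13).
For each evaluation point α_i, compute m(α_i) mod 13:
  α_1 = 11: Horner steps 4 → 2 → 1, so m(11) = 1.
  α_2 = 8: Horner steps 4 → 3 → 3, so m(8) = 3.
  α_3 = 5: Horner steps 4 → 4 → 12, so m(5) = 12.
  α_4 = 1: Horner steps 4 → 1 → 6, so m(1) = 6.
  α_5 = 3: Horner steps 4 → 9 → 6, so m(3) = 6.
  α_6 = 10: Horner steps 4 → 11 → 11, so m(10) = 11.
Codeword c = [1, 3, 12, 6, 6, 11] ∈ F_13^6.


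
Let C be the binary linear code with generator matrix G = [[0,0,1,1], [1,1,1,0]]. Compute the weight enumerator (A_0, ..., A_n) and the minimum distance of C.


Weight distribution: A_0 = 1, A_2 = 1, A_3 = 2. Minimum distance d = 2.

Enumerate all 2^2 = 4 messages m ∈ F_2^2.
For each, compute codeword c = mG in F_2^4, then tally its weight.
  m = 00 → c = 0000, weight = 0.
  m = 10 → c = 0011, weight = 2.
  m = 01 → c = 1110, weight = 3.
  m = 11 → c = 1101, weight = 3.
Tally weights:
  weight 0: 1 codewords.
  weight 2: 1 codewords.
  weight 3: 2 codewords.
Minimum distance d = smallest w > 0 with A_w > 0 = 2.
Sanity: Σ A_w = 4 = 2^2 = 4 ✓.


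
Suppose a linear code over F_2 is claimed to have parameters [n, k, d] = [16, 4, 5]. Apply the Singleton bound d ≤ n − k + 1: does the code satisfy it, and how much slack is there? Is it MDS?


Singleton RHS = n − k + 1 = 13, slack = 8, bound satisfied, not MDS.

Singleton bound: d ≤ n − k + 1.
Here n = 16, k = 4, so n − k + 1 = 13.
Given d = 5, check d ≤ 13: YES.
Slack = (n − k + 1) − d = 8.
The code is NOT MDS (slack = 8 > 0).
Description: the claimed parameters are [16, 4, 5]_2; such a code would be non-MDS.


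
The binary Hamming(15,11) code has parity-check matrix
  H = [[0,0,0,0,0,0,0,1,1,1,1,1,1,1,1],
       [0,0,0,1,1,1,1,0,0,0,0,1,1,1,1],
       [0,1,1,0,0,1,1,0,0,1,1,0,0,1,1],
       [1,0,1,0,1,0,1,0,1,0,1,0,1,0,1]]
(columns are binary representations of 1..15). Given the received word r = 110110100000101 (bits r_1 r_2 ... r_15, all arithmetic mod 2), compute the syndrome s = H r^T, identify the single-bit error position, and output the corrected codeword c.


s = (0, 1, 1, 1)^T, error position = 7, corrected codeword c = 110110000000101

Compute s = H r^T mod 2 one row at a time:
  s_1 = 0 + 0 + 0 + 0 + 0 + 1 + 0 + 1 = 2 ≡ 0 (mod 2).
  s_2 = 1 + 1 + 0 + 1 + 0 + 1 + 0 + 1 = 5 ≡ 1 (mod 2).
  s_3 = 1 + 0 + 0 + 1 + 0 + 0 + 0 + 1 = 3 ≡ 1 (mod 2).
  s_4 = 1 + 0 + 1 + 1 + 0 + 0 + 1 + 1 = 5 ≡ 1 (mod 2).
s = (0, 1, 1, 1)^T — this equals column 7 of H (binary 0111), so error is at position 7.
Correct: flip bit 7 of r = 110110100000101 to get c = 110110000000101.


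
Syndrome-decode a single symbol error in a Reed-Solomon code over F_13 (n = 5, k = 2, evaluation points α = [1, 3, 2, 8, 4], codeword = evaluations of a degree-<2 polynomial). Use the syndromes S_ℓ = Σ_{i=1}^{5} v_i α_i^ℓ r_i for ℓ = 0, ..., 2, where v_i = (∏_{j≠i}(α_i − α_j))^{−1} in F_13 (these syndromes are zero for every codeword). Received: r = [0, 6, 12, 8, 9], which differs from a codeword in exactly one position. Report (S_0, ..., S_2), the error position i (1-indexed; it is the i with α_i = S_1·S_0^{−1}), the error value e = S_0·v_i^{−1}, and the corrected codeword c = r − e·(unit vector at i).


S = (9, 5, 10), error at position 3, error magnitude e = 9, c = [0, 6, 3, 8, 9].

Step 1: column multipliers v_i = (∏_{j≠i}(α_i − α_j))^{−1} mod 13.
  i = 1 (α = 1): (1−3)(1−2)(1−8)(1−4) = (−2)·(−1)·(−7)·(−3) = 42 ≡ 3, so v_1 = 3^{−1} = 9 (mod 13).
  i = 2 (α = 3): (3−1)(3−2)(3−8)(3−4) = 2·1·(−5)·(−1) = 10 ≡ 10, so v_2 = 10^{−1} = 4 (mod 13).
  i = 3 (α = 2): (2−1)(2−3)(2−8)(2−4) = 1·(−1)·(−6)·(−2) = −12 ≡ 1, so v_3 = 1^{−1} = 1 (mod 13).
  i = 4 (α = 8): (8−1)(8−3)(8−2)(8−4) = 7·5·6·4 = 840 ≡ 8, so v_4 = 8^{−1} = 5 (mod 13).
  i = 5 (α = 4): (4−1)(4−3)(4−2)(4−8) = 3·1·2·(−4) = −24 ≡ 2, so v_5 = 2^{−1} = 7 (mod 13).
  v = [9, 4, 1, 5, 7].
Step 2: syndromes of r = [0, 6, 12, 8, 9] (all sums mod 13).
  S_0 = Σ v_i r_i = 9·0 + 4·6 + 1·12 + 5·8 + 7·9 = 139 ≡ 9.
  S_1 = Σ v_i α_i r_i = 9·1·0 + 4·3·6 + 1·2·12 + 5·8·8 + 7·4·9 = 668 ≡ 5.
  α_i^2 mod 13 = [1, 9, 4, 12, 3].
  S_2 = Σ v_i α_i^2 r_i = 9·1·0 + 4·9·6 + 1·4·12 + 5·12·8 + 7·3·9 = 933 ≡ 10.
  S = (9, 5, 10) ≠ 0, so r is not a codeword (an error is present).
Step 3: locate the error. For a single error e at position i, S_ℓ = v_i·e·α_i^ℓ, so α_err = S_1/S_0.
  S_0^{−1} = 9^{−1} = 3 (mod 13), so α_err = 5·3 = 15 ≡ 2 = α_3. Error position i = 3.
  Consistency check: S_2/S_1 = 10·8 = 80 ≡ 2 = α_err ✓ (single-error assumption holds).
Step 4: error magnitude e = S_0/v_3 = S_0·∏_{j≠3}(α_3 − α_j) = 9·1 = 9 ≡ 9 (mod 13).
Step 5: correct position 3: c_3 = r_3 − e = 12 − 9 ≡ 3 (mod 13). Hence c = [0, 6, 3, 8, 9].
  Check: interpolating c through the α_i gives m(x) = 10 + 3·x (degree < 2) with m(α_i) = c_i for every i, so c is indeed a codeword.


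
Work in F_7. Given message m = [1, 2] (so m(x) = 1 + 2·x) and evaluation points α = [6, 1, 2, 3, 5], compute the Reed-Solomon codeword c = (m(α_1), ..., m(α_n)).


c = [6, 3, 5, 0, 4]

Message polynomial: m(x) = 1 + 2·x (mod 7).
For each evaluation point α_i, compute m(α_i) mod 7:
  α_1 = 6: Horner steps 2 → 6, so m(6) = 6.
  α_2 = 1: Horner steps 2 → 3, so m(1) = 3.
  α_3 = 2: Horner steps 2 → 5, so m(2) = 5.
  α_4 = 3: Horner steps 2 → 0, so m(3) = 0.
  α_5 = 5: Horner steps 2 → 4, so m(5) = 4.
Codeword c = [6, 3, 5, 0, 4] ∈ F_7^5.


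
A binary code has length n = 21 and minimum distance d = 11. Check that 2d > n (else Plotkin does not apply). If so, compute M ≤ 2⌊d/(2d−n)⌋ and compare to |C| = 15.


Plotkin bound M ≤ 22; given |C| = 15 ≤ bound (satisfied).

Check applicability: 2d = 22, n = 21.
2d − n = 1 > 0, so Plotkin applies.
Compute d/(2d−n) = 11/1 ≈ 11.0000.
⌊d/(2d−n)⌋ = 11.
Plotkin bound: M ≤ 2·11 = 22.
Given |C| = 15, check: satisfied.
This |C| is below the Plotkin bound.


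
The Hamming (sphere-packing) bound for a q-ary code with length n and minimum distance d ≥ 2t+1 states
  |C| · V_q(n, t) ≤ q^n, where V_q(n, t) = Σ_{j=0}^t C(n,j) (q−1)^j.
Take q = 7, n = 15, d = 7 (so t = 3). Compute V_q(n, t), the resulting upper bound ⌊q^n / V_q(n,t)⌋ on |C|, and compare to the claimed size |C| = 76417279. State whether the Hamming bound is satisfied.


V_q(n, t) = 102151, q^n = 4747561509943, Hamming bound = 46475918, |C| = 76417279 > bound (violated).

Step 1: Compute V_q(n, t) = Σ_{j=0}^3 C(n, j) (q−1)^j.
  j = 0: C(15,0)·(6)^0 = 1·1 = 1.
  j = 1: C(15,1)·(6)^1 = 15·6 = 90.
  j = 2: C(15,2)·(6)^2 = 105·36 = 3780.
  j = 3: C(15,3)·(6)^3 = 455·216 = 98280.
  V_q(n, t) = 1 + 90 + 3780 + 98280 = 102151.
Step 2: q^n = 7^15 = 4747561509943.
Step 3: Hamming bound ⌊q^n / V_q(n,t)⌋ = ⌊4747561509943/102151⌋ = 46475918.
Step 4: Compare |C| = 76417279 to 46475918: violated.
The claimed |C| lies above the Hamming bound, so no 7-ary code of length 15 with d ≥ 7 can have 76417279 codewords.


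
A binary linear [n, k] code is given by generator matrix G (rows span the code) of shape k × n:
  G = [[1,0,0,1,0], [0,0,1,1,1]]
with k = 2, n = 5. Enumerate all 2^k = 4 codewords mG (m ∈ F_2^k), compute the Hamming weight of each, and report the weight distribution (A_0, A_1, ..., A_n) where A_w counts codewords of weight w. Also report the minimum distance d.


Weight distribution: A_0 = 1, A_2 = 1, A_3 = 2. Minimum distance d = 2.

Enumerate all 2^2 = 4 messages m ∈ F_2^2.
For each, compute codeword c = mG in F_2^5, then tally its weight.
  m = 00 → c = 00000, weight = 0.
  m = 10 → c = 10010, weight = 2.
  m = 01 → c = 00111, weight = 3.
  m = 11 → c = 10101, weight = 3.
Tally weights:
  weight 0: 1 codewords.
  weight 2: 1 codewords.
  weight 3: 2 codewords.
Minimum distance d = smallest w > 0 with A_w > 0 = 2.
Sanity: Σ A_w = 4 = 2^2 = 4 ✓.


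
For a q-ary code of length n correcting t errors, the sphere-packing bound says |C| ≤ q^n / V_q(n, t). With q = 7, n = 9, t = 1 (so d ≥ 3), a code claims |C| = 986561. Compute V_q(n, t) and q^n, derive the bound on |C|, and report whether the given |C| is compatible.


V_q(n, t) = 55, q^n = 40353607, Hamming bound = 733701, |C| = 986561 > bound (violated).

Step 1: Compute V_q(n, t) = Σ_{j=0}^1 C(n, j) (q−1)^j.
  j = 0: C(9,0)·(6)^0 = 1·1 = 1.
  j = 1: C(9,1)·(6)^1 = 9·6 = 54.
  V_q(n, t) = 1 + 54 = 55.
Step 2: q^n = 7^9 = 40353607.
Step 3: Hamming bound ⌊q^n / V_q(n,t)⌋ = ⌊40353607/55⌋ = 733701.
Step 4: Compare |C| = 986561 to 733701: violated.
The claimed |C| lies above the Hamming bound, so no 7-ary code of length 9 with d ≥ 3 can have 986561 codewords.


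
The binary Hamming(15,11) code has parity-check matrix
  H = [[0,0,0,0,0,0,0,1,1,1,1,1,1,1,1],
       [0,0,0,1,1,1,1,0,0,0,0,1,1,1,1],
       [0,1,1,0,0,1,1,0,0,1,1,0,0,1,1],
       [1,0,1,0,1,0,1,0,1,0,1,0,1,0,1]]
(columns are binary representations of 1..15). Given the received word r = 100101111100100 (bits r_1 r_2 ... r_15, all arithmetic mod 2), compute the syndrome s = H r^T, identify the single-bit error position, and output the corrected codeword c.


s = (0, 0, 1, 0)^T, error position = 2, corrected codeword c = 110101111100100

Compute s = H r^T mod 2 one row at a time:
  s_1 = 1 + 1 + 1 + 0 + 0 + 1 + 0 + 0 = 4 ≡ 0 (mod 2).
  s_2 = 1 + 0 + 1 + 1 + 0 + 1 + 0 + 0 = 4 ≡ 0 (mod 2).
  s_3 = 0 + 0 + 1 + 1 + 1 + 0 + 0 + 0 = 3 ≡ 1 (mod 2).
  s_4 = 1 + 0 + 0 + 1 + 1 + 0 + 1 + 0 = 4 ≡ 0 (mod 2).
s = (0, 0, 1, 0)^T — this equals column 2 of H (binary 0010), so error is at position 2.
Correct: flip bit 2 of r = 100101111100100 to get c = 110101111100100.


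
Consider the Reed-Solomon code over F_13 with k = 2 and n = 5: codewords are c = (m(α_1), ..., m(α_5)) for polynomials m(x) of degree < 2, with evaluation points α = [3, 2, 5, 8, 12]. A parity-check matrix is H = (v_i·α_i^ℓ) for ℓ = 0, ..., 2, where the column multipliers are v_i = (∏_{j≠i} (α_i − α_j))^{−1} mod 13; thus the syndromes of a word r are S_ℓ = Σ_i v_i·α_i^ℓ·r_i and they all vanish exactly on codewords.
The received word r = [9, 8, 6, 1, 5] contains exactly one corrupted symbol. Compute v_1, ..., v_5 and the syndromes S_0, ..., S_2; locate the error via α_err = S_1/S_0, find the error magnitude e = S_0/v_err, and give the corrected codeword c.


S = (11, 3, 2), error at position 3, error magnitude e = 8, c = [9, 8, 11, 1, 5].

Step 1: column multipliers v_i = (∏_{j≠i}(α_i − α_j))^{−1} mod 13.
  i = 1 (α = 3): (3−2)(3−5)(3−8)(3−12) = 1·(−2)·(−5)·(−9) = −90 ≡ 1, so v_1 = 1^{−1} = 1 (mod 13).
  i = 2 (α = 2): (2−3)(2−5)(2−8)(2−12) = (−1)·(−3)·(−6)·(−10) = 180 ≡ 11, so v_2 = 11^{−1} = 6 (mod 13).
  i = 3 (α = 5): (5−3)(5−2)(5−8)(5−12) = 2·3·(−3)·(−7) = 126 ≡ 9, so v_3 = 9^{−1} = 3 (mod 13).
  i = 4 (α = 8): (8−3)(8−2)(8−5)(8−12) = 5·6·3·(−4) = −360 ≡ 4, so v_4 = 4^{−1} = 10 (mod 13).
  i = 5 (α = 12): (12−3)(12−2)(12−5)(12−8) = 9·10·7·4 = 2520 ≡ 11, so v_5 = 11^{−1} = 6 (mod 13).
  v = [1, 6, 3, 10, 6].
Step 2: syndromes of r = [9, 8, 6, 1, 5] (all sums mod 13).
  S_0 = Σ v_i r_i = 1·9 + 6·8 + 3·6 + 10·1 + 6·5 = 115 ≡ 11.
  S_1 = Σ v_i α_i r_i = 1·3·9 + 6·2·8 + 3·5·6 + 10·8·1 + 6·12·5 = 653 ≡ 3.
  α_i^2 mod 13 = [9, 4, 12, 12, 1].
  S_2 = Σ v_i α_i^2 r_i = 1·9·9 + 6·4·8 + 3·12·6 + 10·12·1 + 6·1·5 = 639 ≡ 2.
  S = (11, 3, 2) ≠ 0, so r is not a codeword (an error is present).
Step 3: locate the error. For a single error e at position i, S_ℓ = v_i·e·α_i^ℓ, so α_err = S_1/S_0.
  S_0^{−1} = 11^{−1} = 6 (mod 13), so α_err = 3·6 = 18 ≡ 5 = α_3. Error position i = 3.
  Consistency check: S_2/S_1 = 2·9 = 18 ≡ 5 = α_err ✓ (single-error assumption holds).
Step 4: error magnitude e = S_0/v_3 = S_0·∏_{j≠3}(α_3 − α_j) = 11·9 = 99 ≡ 8 (mod 13).
Step 5: correct position 3: c_3 = r_3 − e = 6 − 8 ≡ 11 (mod 13). Hence c = [9, 8, 11, 1, 5].
  Check: interpolating c through the α_i gives m(x) = 6 + 1·x (degree < 2) with m(α_i) = c_i for every i, so c is indeed a codeword.


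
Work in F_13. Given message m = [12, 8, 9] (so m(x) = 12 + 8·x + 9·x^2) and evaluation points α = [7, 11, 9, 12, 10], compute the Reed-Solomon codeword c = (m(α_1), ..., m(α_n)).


c = [2, 6, 7, 0, 4]

Message polynomial: m(x) = 12 + 8·x + 9·x^2 (mod 13).
For each evaluation point α_i, compute m(α_i) mod 13:
  α_1 = 7: Horner steps 9 → 6 → 2, so m(7) = 2.
  α_2 = 11: Horner steps 9 → 3 → 6, so m(11) = 6.
  α_3 = 9: Horner steps 9 → 11 → 7, so m(9) = 7.
  α_4 = 12: Horner steps 9 → 12 → 0, so m(12) = 0.
  α_5 = 10: Horner steps 9 → 7 → 4, so m(10) = 4.
Codeword c = [2, 6, 7, 0, 4] ∈ F_13^5.


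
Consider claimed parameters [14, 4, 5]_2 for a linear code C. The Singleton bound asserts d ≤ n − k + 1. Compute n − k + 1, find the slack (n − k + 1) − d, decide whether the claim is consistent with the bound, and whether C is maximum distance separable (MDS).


Singleton RHS = n − k + 1 = 11, slack = 6, bound satisfied, not MDS.

Singleton bound: d ≤ n − k + 1.
Here n = 14, k = 4, so n − k + 1 = 11.
Given d = 5, check d ≤ 11: YES.
Slack = (n − k + 1) − d = 6.
The code is NOT MDS (slack = 6 > 0).
Description: the claimed parameters are [14, 4, 5]_2; such a code would be non-MDS.


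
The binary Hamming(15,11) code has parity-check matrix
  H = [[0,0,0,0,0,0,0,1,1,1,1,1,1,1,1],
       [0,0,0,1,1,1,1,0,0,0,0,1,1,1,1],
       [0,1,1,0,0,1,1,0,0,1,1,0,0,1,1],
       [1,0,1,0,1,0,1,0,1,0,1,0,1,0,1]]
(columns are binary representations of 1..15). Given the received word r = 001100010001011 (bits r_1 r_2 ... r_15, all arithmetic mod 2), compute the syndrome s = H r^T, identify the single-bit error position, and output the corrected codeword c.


s = (0, 0, 1, 0)^T, error position = 2, corrected codeword c = 011100010001011

Compute s = H r^T mod 2 one row at a time:
  s_1 = 1 + 0 + 0 + 0 + 1 + 0 + 1 + 1 = 4 ≡ 0 (mod 2).
  s_2 = 1 + 0 + 0 + 0 + 1 + 0 + 1 + 1 = 4 ≡ 0 (mod 2).
  s_3 = 0 + 1 + 0 + 0 + 0 + 0 + 1 + 1 = 3 ≡ 1 (mod 2).
  s_4 = 0 + 1 + 0 + 0 + 0 + 0 + 0 + 1 = 2 ≡ 0 (mod 2).
s = (0, 0, 1, 0)^T — this equals column 2 of H (binary 0010), so error is at position 2.
Correct: flip bit 2 of r = 001100010001011 to get c = 011100010001011.


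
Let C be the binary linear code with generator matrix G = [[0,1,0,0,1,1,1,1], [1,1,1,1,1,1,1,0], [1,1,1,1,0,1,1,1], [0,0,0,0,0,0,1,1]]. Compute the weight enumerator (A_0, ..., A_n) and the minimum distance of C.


Weight distribution: A_0 = 1, A_2 = 3, A_3 = 3, A_4 = 3, A_5 = 2, A_6 = 1, A_7 = 3. Minimum distance d = 2.

Enumerate all 2^4 = 16 messages m ∈ F_2^4.
For each, compute codeword c = mG in F_2^8, then tally its weight.
  m = 0000 → c = 00000000, weight = 0.
  m = 1000 → c = 01001111, weight = 5.
  m = 0100 → c = 11111110, weight = 7.
  m = 1100 → c = 10110001, weight = 4.
  m = 0010 → c = 11110111, weight = 7.
  m = 1010 → c = 10111000, weight = 4.
  m = 0110 → c = 00001001, weight = 2.
  m = 1110 → c = 01000110, weight = 3.
  m = 0001 → c = 00000011, weight = 2.
  m = 1001 → c = 01001100, weight = 3.
  m = 0101 → c = 11111101, weight = 7.
  m = 1101 → c = 10110010, weight = 4.
  m = 0011 → c = 11110100, weight = 5.
  m = 1011 → c = 10111011, weight = 6.
  m = 0111 → c = 00001010, weight = 2.
  m = 1111 → c = 01000101, weight = 3.
Tally weights:
  weight 0: 1 codewords.
  weight 2: 3 codewords.
  weight 3: 3 codewords.
  weight 4: 3 codewords.
  weight 5: 2 codewords.
  weight 6: 1 codewords.
  weight 7: 3 codewords.
Minimum distance d = smallest w > 0 with A_w > 0 = 2.
Sanity: Σ A_w = 16 = 2^4 = 16 ✓.


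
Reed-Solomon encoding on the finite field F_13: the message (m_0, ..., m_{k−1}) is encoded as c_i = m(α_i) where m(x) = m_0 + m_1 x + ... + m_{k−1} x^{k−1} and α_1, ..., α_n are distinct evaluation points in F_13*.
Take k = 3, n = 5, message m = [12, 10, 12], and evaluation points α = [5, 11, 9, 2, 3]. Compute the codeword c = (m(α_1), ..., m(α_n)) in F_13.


c = [11, 1, 8, 2, 7]

Message polynomial: m(x) = 12 + 10·x + 12·x^2 (mod 13).
For each evaluation point α_i, compute m(α_i) mod 13:
  α_1 = 5: Horner steps 12 → 5 → 11, so m(5) = 11.
  α_2 = 11: Horner steps 12 → 12 → 1, so m(11) = 1.
  α_3 = 9: Horner steps 12 → 1 → 8, so m(9) = 8.
  α_4 = 2: Horner steps 12 → 8 → 2, so m(2) = 2.
  α_5 = 3: Horner steps 12 → 7 → 7, so m(3) = 7.
Codeword c = [11, 1, 8, 2, 7] ∈ F_13^5.


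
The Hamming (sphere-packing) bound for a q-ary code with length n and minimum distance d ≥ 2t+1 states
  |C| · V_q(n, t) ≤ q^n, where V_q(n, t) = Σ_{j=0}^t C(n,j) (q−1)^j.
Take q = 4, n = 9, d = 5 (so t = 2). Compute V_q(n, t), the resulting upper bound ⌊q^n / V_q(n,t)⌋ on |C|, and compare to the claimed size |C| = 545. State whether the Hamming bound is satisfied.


V_q(n, t) = 352, q^n = 262144, Hamming bound = 744, |C| = 545 ≤ bound (satisfied).

Step 1: Compute V_q(n, t) = Σ_{j=0}^2 C(n, j) (q−1)^j.
  j = 0: C(9,0)·(3)^0 = 1·1 = 1.
  j = 1: C(9,1)·(3)^1 = 9·3 = 27.
  j = 2: C(9,2)·(3)^2 = 36·9 = 324.
  V_q(n, t) = 1 + 27 + 324 = 352.
Step 2: q^n = 4^9 = 262144.
Step 3: Hamming bound ⌊q^n / V_q(n,t)⌋ = ⌊262144/352⌋ = 744.
Step 4: Compare |C| = 545 to 744: satisfied.
The claimed |C| lies below the Hamming bound.


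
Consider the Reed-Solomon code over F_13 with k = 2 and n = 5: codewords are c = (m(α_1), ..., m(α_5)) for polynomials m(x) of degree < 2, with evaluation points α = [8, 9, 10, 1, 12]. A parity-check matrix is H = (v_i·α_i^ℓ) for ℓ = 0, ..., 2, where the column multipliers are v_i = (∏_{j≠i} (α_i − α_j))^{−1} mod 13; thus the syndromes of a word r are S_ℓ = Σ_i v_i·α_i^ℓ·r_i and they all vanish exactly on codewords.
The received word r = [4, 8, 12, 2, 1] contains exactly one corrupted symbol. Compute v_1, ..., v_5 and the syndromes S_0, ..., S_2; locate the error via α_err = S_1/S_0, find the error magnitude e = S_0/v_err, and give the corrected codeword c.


S = (5, 8, 5), error at position 5, error magnitude e = 7, c = [4, 8, 12, 2, 7].

Step 1: column multipliers v_i = (∏_{j≠i}(α_i − α_j))^{−1} mod 13.
  i = 1 (α = 8): (8−9)(8−10)(8−1)(8−12) = (−1)·(−2)·7·(−4) = −56 ≡ 9, so v_1 = 9^{−1} = 3 (mod 13).
  i = 2 (α = 9): (9−8)(9−10)(9−1)(9−12) = 1·(−1)·8·(−3) = 24 ≡ 11, so v_2 = 11^{−1} = 6 (mod 13).
  i = 3 (α = 10): (10−8)(10−9)(10−1)(10−12) = 2·1·9·(−2) = −36 ≡ 3, so v_3 = 3^{−1} = 9 (mod 13).
  i = 4 (α = 1): (1−8)(1−9)(1−10)(1−12) = (−7)·(−8)·(−9)·(−11) = 5544 ≡ 6, so v_4 = 6^{−1} = 11 (mod 13).
  i = 5 (α = 12): (12−8)(12−9)(12−10)(12−1) = 4·3·2·11 = 264 ≡ 4, so v_5 = 4^{−1} = 10 (mod 13).
  v = [3, 6, 9, 11, 10].
Step 2: syndromes of r = [4, 8, 12, 2, 1] (all sums mod 13).
  S_0 = Σ v_i r_i = 3·4 + 6·8 + 9·12 + 11·2 + 10·1 = 200 ≡ 5.
  S_1 = Σ v_i α_i r_i = 3·8·4 + 6·9·8 + 9·10·12 + 11·1·2 + 10·12·1 = 1750 ≡ 8.
  α_i^2 mod 13 = [12, 3, 9, 1, 1].
  S_2 = Σ v_i α_i^2 r_i = 3·12·4 + 6·3·8 + 9·9·12 + 11·1·2 + 10·1·1 = 1292 ≡ 5.
  S = (5, 8, 5) ≠ 0, so r is not a codeword (an error is present).
Step 3: locate the error. For a single error e at position i, S_ℓ = v_i·e·α_i^ℓ, so α_err = S_1/S_0.
  S_0^{−1} = 5^{−1} = 8 (mod 13), so α_err = 8·8 = 64 ≡ 12 = α_5. Error position i = 5.
  Consistency check: S_2/S_1 = 5·5 = 25 ≡ 12 = α_err ✓ (single-error assumption holds).
Step 4: error magnitude e = S_0/v_5 = S_0·∏_{j≠5}(α_5 − α_j) = 5·4 = 20 ≡ 7 (mod 13).
Step 5: correct position 5: c_5 = r_5 − e = 1 − 7 ≡ 7 (mod 13). Hence c = [4, 8, 12, 2, 7].
  Check: interpolating c through the α_i gives m(x) = 11 + 4·x (degree < 2) with m(α_i) = c_i for every i, so c is indeed a codeword.


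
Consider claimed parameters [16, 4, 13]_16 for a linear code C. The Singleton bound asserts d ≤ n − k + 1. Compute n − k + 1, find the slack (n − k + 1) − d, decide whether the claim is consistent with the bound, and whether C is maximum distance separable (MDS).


Singleton RHS = n − k + 1 = 13, slack = 0, bound satisfied, MDS.

Singleton bound: d ≤ n − k + 1.
Here n = 16, k = 4, so n − k + 1 = 13.
Given d = 13, check d ≤ 13: YES.
Slack = (n − k + 1) − d = 0.
The code is MDS (slack = 0).
Description: the claimed parameters are [16, 4, 13]_16; such a code would be MDS (meets Singleton bound).


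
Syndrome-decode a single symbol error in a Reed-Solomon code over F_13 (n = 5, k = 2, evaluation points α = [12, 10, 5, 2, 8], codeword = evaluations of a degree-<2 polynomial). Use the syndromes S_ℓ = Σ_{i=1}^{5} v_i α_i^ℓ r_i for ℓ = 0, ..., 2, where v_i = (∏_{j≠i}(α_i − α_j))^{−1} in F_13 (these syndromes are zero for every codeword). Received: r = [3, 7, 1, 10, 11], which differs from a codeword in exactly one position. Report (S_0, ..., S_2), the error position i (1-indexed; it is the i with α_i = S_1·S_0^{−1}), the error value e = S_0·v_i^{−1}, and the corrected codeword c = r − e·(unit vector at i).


S = (1, 5, 12), error at position 3, error magnitude e = 10, c = [3, 7, 4, 10, 11].

Step 1: column multipliers v_i = (∏_{j≠i}(α_i − α_j))^{−1} mod 13.
  i = 1 (α = 12): (12−10)(12−5)(12−2)(12−8) = 2·7·10·4 = 560 ≡ 1, so v_1 = 1^{−1} = 1 (mod 13).
  i = 2 (α = 10): (10−12)(10−5)(10−2)(10−8) = (−2)·5·8·2 = −160 ≡ 9, so v_2 = 9^{−1} = 3 (mod 13).
  i = 3 (α = 5): (5−12)(5−10)(5−2)(5−8) = (−7)·(−5)·3·(−3) = −315 ≡ 10, so v_3 = 10^{−1} = 4 (mod 13).
  i = 4 (α = 2): (2−12)(2−10)(2−5)(2−8) = (−10)·(−8)·(−3)·(−6) = 1440 ≡ 10, so v_4 = 10^{−1} = 4 (mod 13).
  i = 5 (α = 8): (8−12)(8−10)(8−5)(8−2) = (−4)·(−2)·3·6 = 144 ≡ 1, so v_5 = 1^{−1} = 1 (mod 13).
  v = [1, 3, 4, 4, 1].
Step 2: syndromes of r = [3, 7, 1, 10, 11] (all sums mod 13).
  S_0 = Σ v_i r_i = 1·3 + 3·7 + 4·1 + 4·10 + 1·11 = 79 ≡ 1.
  S_1 = Σ v_i α_i r_i = 1·12·3 + 3·10·7 + 4·5·1 + 4·2·10 + 1·8·11 = 434 ≡ 5.
  α_i^2 mod 13 = [1, 9, 12, 4, 12].
  S_2 = Σ v_i α_i^2 r_i = 1·1·3 + 3·9·7 + 4·12·1 + 4·4·10 + 1·12·11 = 532 ≡ 12.
  S = (1, 5, 12) ≠ 0, so r is not a codeword (an error is present).
Step 3: locate the error. For a single error e at position i, S_ℓ = v_i·e·α_i^ℓ, so α_err = S_1/S_0.
  S_0^{−1} = 1^{−1} = 1 (mod 13), so α_err = 5·1 = 5 ≡ 5 = α_3. Error position i = 3.
  Consistency check: S_2/S_1 = 12·8 = 96 ≡ 5 = α_err ✓ (single-error assumption holds).
Step 4: error magnitude e = S_0/v_3 = S_0·∏_{j≠3}(α_3 − α_j) = 1·10 = 10 ≡ 10 (mod 13).
Step 5: correct position 3: c_3 = r_3 − e = 1 − 10 ≡ 4 (mod 13). Hence c = [3, 7, 4, 10, 11].
  Check: interpolating c through the α_i gives m(x) = 1 + 11·x (degree < 2) with m(α_i) = c_i for every i, so c is indeed a codeword.


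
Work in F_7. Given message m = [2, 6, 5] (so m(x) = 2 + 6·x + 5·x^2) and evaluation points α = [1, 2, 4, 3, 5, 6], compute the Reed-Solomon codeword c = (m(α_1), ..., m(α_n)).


c = [6, 6, 1, 2, 3, 1]

Message polynomial: m(x) = 2 + 6·x + 5·x^2 (mod 7).
For each evaluation point α_i, compute m(α_i) mod 7:
  α_1 = 1: Horner steps 5 → 4 → 6, so m(1) = 6.
  α_2 = 2: Horner steps 5 → 2 → 6, so m(2) = 6.
  α_3 = 4: Horner steps 5 → 5 → 1, so m(4) = 1.
  α_4 = 3: Horner steps 5 → 0 → 2, so m(3) = 2.
  α_5 = 5: Horner steps 5 → 3 → 3, so m(5) = 3.
  α_6 = 6: Horner steps 5 → 1 → 1, so m(6) = 1.
Codeword c = [6, 6, 1, 2, 3, 1] ∈ F_7^6.


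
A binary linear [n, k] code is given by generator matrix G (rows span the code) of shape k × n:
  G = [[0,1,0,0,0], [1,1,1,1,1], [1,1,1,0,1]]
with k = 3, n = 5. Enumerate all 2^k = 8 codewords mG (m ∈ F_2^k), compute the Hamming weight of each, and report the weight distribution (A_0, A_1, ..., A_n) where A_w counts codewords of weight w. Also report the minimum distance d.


Weight distribution: A_0 = 1, A_1 = 2, A_2 = 1, A_3 = 1, A_4 = 2, A_5 = 1. Minimum distance d = 1.

Enumerate all 2^3 = 8 messages m ∈ F_2^3.
For each, compute codeword c = mG in F_2^5, then tally its weight.
  m = 000 → c = 00000, weight = 0.
  m = 100 → c = 01000, weight = 1.
  m = 010 → c = 11111, weight = 5.
  m = 110 → c = 10111, weight = 4.
  m = 001 → c = 11101, weight = 4.
  m = 101 → c = 10101, weight = 3.
  m = 011 → c = 00010, weight = 1.
  m = 111 → c = 01010, weight = 2.
Tally weights:
  weight 0: 1 codewords.
  weight 1: 2 codewords.
  weight 2: 1 codewords.
  weight 3: 1 codewords.
  weight 4: 2 codewords.
  weight 5: 1 codewords.
Minimum distance d = smallest w > 0 with A_w > 0 = 1.
Sanity: Σ A_w = 8 = 2^3 = 8 ✓.


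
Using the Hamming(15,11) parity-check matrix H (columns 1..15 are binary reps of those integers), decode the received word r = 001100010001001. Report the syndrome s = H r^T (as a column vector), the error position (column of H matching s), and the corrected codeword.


s = (1, 1, 0, 0)^T, error position = 12, corrected codeword c = 001100010000001

Compute s = H r^T mod 2 one row at a time:
  s_1 = 1 + 0 + 0 + 0 + 1 + 0 + 0 + 1 = 3 ≡ 1 (mod 2).
  s_2 = 1 + 0 + 0 + 0 + 1 + 0 + 0 + 1 = 3 ≡ 1 (mod 2).
  s_3 = 0 + 1 + 0 + 0 + 0 + 0 + 0 + 1 = 2 ≡ 0 (mod 2).
  s_4 = 0 + 1 + 0 + 0 + 0 + 0 + 0 + 1 = 2 ≡ 0 (mod 2).
s = (1, 1, 0, 0)^T — this equals column 12 of H (binary 1100), so error is at position 12.
Correct: flip bit 12 of r = 001100010001001 to get c = 001100010000001.


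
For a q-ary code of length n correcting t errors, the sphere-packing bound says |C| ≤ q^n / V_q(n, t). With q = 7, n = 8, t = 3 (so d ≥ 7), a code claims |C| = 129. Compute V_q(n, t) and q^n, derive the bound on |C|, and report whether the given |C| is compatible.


V_q(n, t) = 13153, q^n = 5764801, Hamming bound = 438, |C| = 129 ≤ bound (satisfied).

Step 1: Compute V_q(n, t) = Σ_{j=0}^3 C(n, j) (q−1)^j.
  j = 0: C(8,0)·(6)^0 = 1·1 = 1.
  j = 1: C(8,1)·(6)^1 = 8·6 = 48.
  j = 2: C(8,2)·(6)^2 = 28·36 = 1008.
  j = 3: C(8,3)·(6)^3 = 56·216 = 12096.
  V_q(n, t) = 1 + 48 + 1008 + 12096 = 13153.
Step 2: q^n = 7^8 = 5764801.
Step 3: Hamming bound ⌊q^n / V_q(n,t)⌋ = ⌊5764801/13153⌋ = 438.
Step 4: Compare |C| = 129 to 438: satisfied.
The claimed |C| lies below the Hamming bound.


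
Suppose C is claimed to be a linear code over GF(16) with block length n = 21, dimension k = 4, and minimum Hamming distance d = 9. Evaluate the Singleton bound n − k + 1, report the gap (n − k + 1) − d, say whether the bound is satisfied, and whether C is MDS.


Singleton RHS = n − k + 1 = 18, slack = 9, bound satisfied, not MDS.

Singleton bound: d ≤ n − k + 1.
Here n = 21, k = 4, so n − k + 1 = 18.
Given d = 9, check d ≤ 18: YES.
Slack = (n − k + 1) − d = 9.
The code is NOT MDS (slack = 9 > 0).
Description: the claimed parameters are [21, 4, 9]_16; such a code would be non-MDS.


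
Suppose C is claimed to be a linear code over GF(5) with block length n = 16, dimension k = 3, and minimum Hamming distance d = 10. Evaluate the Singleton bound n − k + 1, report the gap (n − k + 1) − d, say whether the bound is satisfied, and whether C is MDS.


Singleton RHS = n − k + 1 = 14, slack = 4, bound satisfied, not MDS.

Singleton bound: d ≤ n − k + 1.
Here n = 16, k = 3, so n − k + 1 = 14.
Given d = 10, check d ≤ 14: YES.
Slack = (n − k + 1) − d = 4.
The code is NOT MDS (slack = 4 > 0).
Description: the claimed parameters are [16, 3, 10]_5; such a code would be non-MDS.


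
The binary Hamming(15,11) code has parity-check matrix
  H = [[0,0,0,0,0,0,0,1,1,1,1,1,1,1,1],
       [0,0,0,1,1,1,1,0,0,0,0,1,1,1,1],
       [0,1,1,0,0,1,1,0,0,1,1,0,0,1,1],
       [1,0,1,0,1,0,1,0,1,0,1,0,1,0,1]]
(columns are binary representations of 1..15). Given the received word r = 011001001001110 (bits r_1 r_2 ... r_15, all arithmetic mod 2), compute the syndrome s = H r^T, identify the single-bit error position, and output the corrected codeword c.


s = (0, 0, 0, 1)^T, error position = 1, corrected codeword c = 111001001001110

Compute s = H r^T mod 2 one row at a time:
  s_1 = 0 + 1 + 0 + 0 + 1 + 1 + 1 + 0 = 4 ≡ 0 (mod 2).
  s_2 = 0 + 0 + 1 + 0 + 1 + 1 + 1 + 0 = 4 ≡ 0 (mod 2).
  s_3 = 1 + 1 + 1 + 0 + 0 + 0 + 1 + 0 = 4 ≡ 0 (mod 2).
  s_4 = 0 + 1 + 0 + 0 + 1 + 0 + 1 + 0 = 3 ≡ 1 (mod 2).
s = (0, 0, 0, 1)^T — this equals column 1 of H (binary 0001), so error is at position 1.
Correct: flip bit 1 of r = 011001001001110 to get c = 111001001001110.


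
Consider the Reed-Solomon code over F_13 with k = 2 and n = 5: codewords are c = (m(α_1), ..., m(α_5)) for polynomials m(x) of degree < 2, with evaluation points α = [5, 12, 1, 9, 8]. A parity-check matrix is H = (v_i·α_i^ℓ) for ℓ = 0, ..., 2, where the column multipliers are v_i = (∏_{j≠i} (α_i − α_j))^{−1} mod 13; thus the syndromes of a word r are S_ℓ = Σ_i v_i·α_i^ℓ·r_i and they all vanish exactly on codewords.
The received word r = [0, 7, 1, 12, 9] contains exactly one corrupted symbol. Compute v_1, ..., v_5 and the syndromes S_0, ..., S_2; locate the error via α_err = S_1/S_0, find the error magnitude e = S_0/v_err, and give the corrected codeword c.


S = (12, 1, 12), error at position 2, error magnitude e = 12, c = [0, 8, 1, 12, 9].

Step 1: column multipliers v_i = (∏_{j≠i}(α_i − α_j))^{−1} mod 13.
  i = 1 (α = 5): (5−12)(5−1)(5−9)(5−8) = (−7)·4·(−4)·(−3) = −336 ≡ 2, so v_1 = 2^{−1} = 7 (mod 13).
  i = 2 (α = 12): (12−5)(12−1)(12−9)(12−8) = 7·11·3·4 = 924 ≡ 1, so v_2 = 1^{−1} = 1 (mod 13).
  i = 3 (α = 1): (1−5)(1−12)(1−9)(1−8) = (−4)·(−11)·(−8)·(−7) = 2464 ≡ 7, so v_3 = 7^{−1} = 2 (mod 13).
  i = 4 (α = 9): (9−5)(9−12)(9−1)(9−8) = 4·(−3)·8·1 = −96 ≡ 8, so v_4 = 8^{−1} = 5 (mod 13).
  i = 5 (α = 8): (8−5)(8−12)(8−1)(8−9) = 3·(−4)·7·(−1) = 84 ≡ 6, so v_5 = 6^{−1} = 11 (mod 13).
  v = [7, 1, 2, 5, 11].
Step 2: syndromes of r = [0, 7, 1, 12, 9] (all sums mod 13).
  S_0 = Σ v_i r_i = 7·0 + 1·7 + 2·1 + 5·12 + 11·9 = 168 ≡ 12.
  S_1 = Σ v_i α_i r_i = 7·5·0 + 1·12·7 + 2·1·1 + 5·9·12 + 11·8·9 = 1418 ≡ 1.
  α_i^2 mod 13 = [12, 1, 1, 3, 12].
  S_2 = Σ v_i α_i^2 r_i = 7·12·0 + 1·1·7 + 2·1·1 + 5·3·12 + 11·12·9 = 1377 ≡ 12.
  S = (12, 1, 12) ≠ 0, so r is not a codeword (an error is present).
Step 3: locate the error. For a single error e at position i, S_ℓ = v_i·e·α_i^ℓ, so α_err = S_1/S_0.
  S_0^{−1} = 12^{−1} = 12 (mod 13), so α_err = 1·12 = 12 ≡ 12 = α_2. Error position i = 2.
  Consistency check: S_2/S_1 = 12·1 = 12 ≡ 12 = α_err ✓ (single-error assumption holds).
Step 4: error magnitude e = S_0/v_2 = S_0·∏_{j≠2}(α_2 − α_j) = 12·1 = 12 ≡ 12 (mod 13).
Step 5: correct position 2: c_2 = r_2 − e = 7 − 12 ≡ 8 (mod 13). Hence c = [0, 8, 1, 12, 9].
  Check: interpolating c through the α_i gives m(x) = 11 + 3·x (degree < 2) with m(α_i) = c_i for every i, so c is indeed a codeword.


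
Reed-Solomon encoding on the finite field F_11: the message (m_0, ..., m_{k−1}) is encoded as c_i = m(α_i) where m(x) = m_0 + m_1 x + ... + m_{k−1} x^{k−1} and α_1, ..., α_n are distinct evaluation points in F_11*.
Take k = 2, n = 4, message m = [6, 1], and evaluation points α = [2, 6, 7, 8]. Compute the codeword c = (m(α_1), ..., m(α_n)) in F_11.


c = [8, 1, 2, 3]

Message polynomial: m(x) = 6 + 1·x (mod 11).
For each evaluation point α_i, compute m(α_i) mod 11:
  α_1 = 2: Horner steps 1 → 8, so m(2) = 8.
  α_2 = 6: Horner steps 1 → 1, so m(6) = 1.
  α_3 = 7: Horner steps 1 → 2, so m(7) = 2.
  α_4 = 8: Horner steps 1 → 3, so m(8) = 3.
Codeword c = [8, 1, 2, 3] ∈ F_11^4.


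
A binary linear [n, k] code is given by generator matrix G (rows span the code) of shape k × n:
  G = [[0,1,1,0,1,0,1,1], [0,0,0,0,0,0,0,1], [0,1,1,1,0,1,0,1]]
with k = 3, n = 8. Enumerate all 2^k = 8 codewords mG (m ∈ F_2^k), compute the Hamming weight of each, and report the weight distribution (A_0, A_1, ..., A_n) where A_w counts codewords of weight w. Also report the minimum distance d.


Weight distribution: A_0 = 1, A_1 = 1, A_4 = 3, A_5 = 3. Minimum distance d = 1.

Enumerate all 2^3 = 8 messages m ∈ F_2^3.
For each, compute codeword c = mG in F_2^8, then tally its weight.
  m = 000 → c = 00000000, weight = 0.
  m = 100 → c = 01101011, weight = 5.
  m = 010 → c = 00000001, weight = 1.
  m = 110 → c = 01101010, weight = 4.
  m = 001 → c = 01110101, weight = 5.
  m = 101 → c = 00011110, weight = 4.
  m = 011 → c = 01110100, weight = 4.
  m = 111 → c = 00011111, weight = 5.
Tally weights:
  weight 0: 1 codewords.
  weight 1: 1 codewords.
  weight 4: 3 codewords.
  weight 5: 3 codewords.
Minimum distance d = smallest w > 0 with A_w > 0 = 1.
Sanity: Σ A_w = 8 = 2^3 = 8 ✓.


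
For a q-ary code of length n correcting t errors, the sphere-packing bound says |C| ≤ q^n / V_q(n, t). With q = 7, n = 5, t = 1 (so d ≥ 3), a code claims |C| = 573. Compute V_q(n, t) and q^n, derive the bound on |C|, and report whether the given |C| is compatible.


V_q(n, t) = 31, q^n = 16807, Hamming bound = 542, |C| = 573 > bound (violated).

Step 1: Compute V_q(n, t) = Σ_{j=0}^1 C(n, j) (q−1)^j.
  j = 0: C(5,0)·(6)^0 = 1·1 = 1.
  j = 1: C(5,1)·(6)^1 = 5·6 = 30.
  V_q(n, t) = 1 + 30 = 31.
Step 2: q^n = 7^5 = 16807.
Step 3: Hamming bound ⌊q^n / V_q(n,t)⌋ = ⌊16807/31⌋ = 542.
Step 4: Compare |C| = 573 to 542: violated.
The claimed |C| lies above the Hamming bound, so no 7-ary code of length 5 with d ≥ 3 can have 573 codewords.


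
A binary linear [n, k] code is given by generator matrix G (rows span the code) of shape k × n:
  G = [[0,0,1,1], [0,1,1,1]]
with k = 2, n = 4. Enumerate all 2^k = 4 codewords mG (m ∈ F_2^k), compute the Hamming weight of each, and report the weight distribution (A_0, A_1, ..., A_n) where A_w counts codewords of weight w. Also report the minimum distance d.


Weight distribution: A_0 = 1, A_1 = 1, A_2 = 1, A_3 = 1. Minimum distance d = 1.

Enumerate all 2^2 = 4 messages m ∈ F_2^2.
For each, compute codeword c = mG in F_2^4, then tally its weight.
  m = 00 → c = 0000, weight = 0.
  m = 10 → c = 0011, weight = 2.
  m = 01 → c = 0111, weight = 3.
  m = 11 → c = 0100, weight = 1.
Tally weights:
  weight 0: 1 codewords.
  weight 1: 1 codewords.
  weight 2: 1 codewords.
  weight 3: 1 codewords.
Minimum distance d = smallest w > 0 with A_w > 0 = 1.
Sanity: Σ A_w = 4 = 2^2 = 4 ✓.


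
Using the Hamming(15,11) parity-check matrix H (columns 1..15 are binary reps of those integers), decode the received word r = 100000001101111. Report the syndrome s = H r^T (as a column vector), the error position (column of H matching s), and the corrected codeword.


s = (0, 0, 1, 0)^T, error position = 2, corrected codeword c = 110000001101111

Compute s = H r^T mod 2 one row at a time:
  s_1 = 0 + 1 + 1 + 0 + 1 + 1 + 1 + 1 = 6 ≡ 0 (mod 2).
  s_2 = 0 + 0 + 0 + 0 + 1 + 1 + 1 + 1 = 4 ≡ 0 (mod 2).
  s_3 = 0 + 0 + 0 + 0 + 1 + 0 + 1 + 1 = 3 ≡ 1 (mod 2).
  s_4 = 1 + 0 + 0 + 0 + 1 + 0 + 1 + 1 = 4 ≡ 0 (mod 2).
s = (0, 0, 1, 0)^T — this equals column 2 of H (binary 0010), so error is at position 2.
Correct: flip bit 2 of r = 100000001101111 to get c = 110000001101111.


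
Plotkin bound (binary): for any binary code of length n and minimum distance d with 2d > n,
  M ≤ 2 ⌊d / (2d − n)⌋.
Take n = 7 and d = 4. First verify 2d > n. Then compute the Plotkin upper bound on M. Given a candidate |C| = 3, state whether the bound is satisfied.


Plotkin bound M ≤ 8; given |C| = 3 ≤ bound (satisfied).

Check applicability: 2d = 8, n = 7.
2d − n = 1 > 0, so Plotkin applies.
Compute d/(2d−n) = 4/1 ≈ 4.0000.
⌊d/(2d−n)⌋ = 4.
Plotkin bound: M ≤ 2·4 = 8.
Given |C| = 3, check: satisfied.
This |C| is below the Plotkin bound.


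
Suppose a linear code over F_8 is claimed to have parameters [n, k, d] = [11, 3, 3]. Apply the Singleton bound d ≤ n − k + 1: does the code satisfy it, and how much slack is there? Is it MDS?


Singleton RHS = n − k + 1 = 9, slack = 6, bound satisfied, not MDS.

Singleton bound: d ≤ n − k + 1.
Here n = 11, k = 3, so n − k + 1 = 9.
Given d = 3, check d ≤ 9: YES.
Slack = (n − k + 1) − d = 6.
The code is NOT MDS (slack = 6 > 0).
Description: the claimed parameters are [11, 3, 3]_8; such a code would be non-MDS.


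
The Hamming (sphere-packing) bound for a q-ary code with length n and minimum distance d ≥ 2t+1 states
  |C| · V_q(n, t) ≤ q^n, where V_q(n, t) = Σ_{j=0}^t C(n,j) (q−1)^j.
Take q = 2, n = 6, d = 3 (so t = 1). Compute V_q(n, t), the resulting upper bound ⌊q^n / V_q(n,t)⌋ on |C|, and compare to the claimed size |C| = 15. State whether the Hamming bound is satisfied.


V_q(n, t) = 7, q^n = 64, Hamming bound = 9, |C| = 15 > bound (violated).

Step 1: Compute V_q(n, t) = Σ_{j=0}^1 C(n, j) (q−1)^j.
  j = 0: C(6,0)·(1)^0 = 1·1 = 1.
  j = 1: C(6,1)·(1)^1 = 6·1 = 6.
  V_q(n, t) = 1 + 6 = 7.
Step 2: q^n = 2^6 = 64.
Step 3: Hamming bound ⌊q^n / V_q(n,t)⌋ = ⌊64/7⌋ = 9.
Step 4: Compare |C| = 15 to 9: violated.
The claimed |C| lies above the Hamming bound, so no 2-ary code of length 6 with d ≥ 3 can have 15 codewords.


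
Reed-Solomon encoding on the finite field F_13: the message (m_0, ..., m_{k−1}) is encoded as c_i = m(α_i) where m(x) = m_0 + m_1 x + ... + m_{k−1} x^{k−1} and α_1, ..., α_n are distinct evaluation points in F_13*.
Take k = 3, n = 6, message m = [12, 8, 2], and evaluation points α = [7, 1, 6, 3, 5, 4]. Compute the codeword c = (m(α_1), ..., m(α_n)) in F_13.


c = [10, 9, 2, 2, 11, 11]

Message polynomial: m(x) = 12 + 8·x + 2·x^2 (mod 13).
For each evaluation point α_i, compute m(α_i) mod 13:
  α_1 = 7: Horner steps 2 → 9 → 10, so m(7) = 10.
  α_2 = 1: Horner steps 2 → 10 → 9, so m(1) = 9.
  α_3 = 6: Horner steps 2 → 7 → 2, so m(6) = 2.
  α_4 = 3: Horner steps 2 → 1 → 2, so m(3) = 2.
  α_5 = 5: Horner steps 2 → 5 → 11, so m(5) = 11.
  α_6 = 4: Horner steps 2 → 3 → 11, so m(4) = 11.
Codeword c = [10, 9, 2, 2, 11, 11] ∈ F_13^6.


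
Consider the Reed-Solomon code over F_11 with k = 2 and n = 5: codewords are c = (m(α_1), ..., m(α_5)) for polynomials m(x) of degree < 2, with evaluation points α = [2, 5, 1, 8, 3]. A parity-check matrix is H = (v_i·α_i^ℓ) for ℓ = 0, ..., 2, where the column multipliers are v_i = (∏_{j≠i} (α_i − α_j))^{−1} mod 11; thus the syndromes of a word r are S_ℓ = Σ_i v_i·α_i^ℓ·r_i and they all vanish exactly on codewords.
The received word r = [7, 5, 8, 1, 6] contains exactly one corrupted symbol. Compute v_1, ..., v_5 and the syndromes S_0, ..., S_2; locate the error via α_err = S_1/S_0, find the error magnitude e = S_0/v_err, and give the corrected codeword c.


S = (9, 1, 5), error at position 2, error magnitude e = 1, c = [7, 4, 8, 1, 6].

Step 1: column multipliers v_i = (∏_{j≠i}(α_i − α_j))^{−1} mod 11.
  i = 1 (α = 2): (2−5)(2−1)(2−8)(2−3) = (−3)·1·(−6)·(−1) = −18 ≡ 4, so v_1 = 4^{−1} = 3 (mod 11).
  i = 2 (α = 5): (5−2)(5−1)(5−8)(5−3) = 3·4·(−3)·2 = −72 ≡ 5, so v_2 = 5^{−1} = 9 (mod 11).
  i = 3 (α = 1): (1−2)(1−5)(1−8)(1−3) = (−1)·(−4)·(−7)·(−2) = 56 ≡ 1, so v_3 = 1^{−1} = 1 (mod 11).
  i = 4 (α = 8): (8−2)(8−5)(8−1)(8−3) = 6·3·7·5 = 630 ≡ 3, so v_4 = 3^{−1} = 4 (mod 11).
  i = 5 (α = 3): (3−2)(3−5)(3−1)(3−8) = 1·(−2)·2·(−5) = 20 ≡ 9, so v_5 = 9^{−1} = 5 (mod 11).
  v = [3, 9, 1, 4, 5].
Step 2: syndromes of r = [7, 5, 8, 1, 6] (all sums mod 11).
  S_0 = Σ v_i r_i = 3·7 + 9·5 + 1·8 + 4·1 + 5·6 = 108 ≡ 9.
  S_1 = Σ v_i α_i r_i = 3·2·7 + 9·5·5 + 1·1·8 + 4·8·1 + 5·3·6 = 397 ≡ 1.
  α_i^2 mod 11 = [4, 3, 1, 9, 9].
  S_2 = Σ v_i α_i^2 r_i = 3·4·7 + 9·3·5 + 1·1·8 + 4·9·1 + 5·9·6 = 533 ≡ 5.
  S = (9, 1, 5) ≠ 0, so r is not a codeword (an error is present).
Step 3: locate the error. For a single error e at position i, S_ℓ = v_i·e·α_i^ℓ, so α_err = S_1/S_0.
  S_0^{−1} = 9^{−1} = 5 (mod 11), so α_err = 1·5 = 5 ≡ 5 = α_2. Error position i = 2.
  Consistency check: S_2/S_1 = 5·1 = 5 ≡ 5 = α_err ✓ (single-error assumption holds).
Step 4: error magnitude e = S_0/v_2 = S_0·∏_{j≠2}(α_2 − α_j) = 9·5 = 45 ≡ 1 (mod 11).
Step 5: correct position 2: c_2 = r_2 − e = 5 − 1 ≡ 4 (mod 11). Hence c = [7, 4, 8, 1, 6].
  Check: interpolating c through the α_i gives m(x) = 9 + 10·x (degree < 2) with m(α_i) = c_i for every i, so c is indeed a codeword.
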